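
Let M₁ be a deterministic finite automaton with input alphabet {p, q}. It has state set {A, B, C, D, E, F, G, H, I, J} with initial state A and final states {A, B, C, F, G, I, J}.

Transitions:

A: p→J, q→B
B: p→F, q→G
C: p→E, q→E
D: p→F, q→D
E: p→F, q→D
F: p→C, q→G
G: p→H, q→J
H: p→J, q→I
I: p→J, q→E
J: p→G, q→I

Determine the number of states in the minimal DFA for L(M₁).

All states are reachable from the start state.
Start with accepting vs non-accepting: {A,B,C,F,G,I,J} | {D,E,H}.
Split {A,B,C,F,G,I,J} by δ(·,p) → {A,B,F,I,J} and {C,G}.
Refine {A,B,F,I,J} on symbol p: members go to different blocks, giving {A,B,I} and {F,J}.
Refine {A,B,I} on symbol q: members go to different blocks, giving {A} and {B} and {I}.
Refine {D,E,H} on symbol q: members go to different blocks, giving {D,E} and {H}.
On input p, block {C,G} splits into {C} and {G}.
On input p, block {F,J} splits into {F} and {J}.
No further refinement is possible. Final partition (9 blocks): {A} | {D,E} | {C} | {F} | {B} | {I} | {H} | {G} | {J}.

9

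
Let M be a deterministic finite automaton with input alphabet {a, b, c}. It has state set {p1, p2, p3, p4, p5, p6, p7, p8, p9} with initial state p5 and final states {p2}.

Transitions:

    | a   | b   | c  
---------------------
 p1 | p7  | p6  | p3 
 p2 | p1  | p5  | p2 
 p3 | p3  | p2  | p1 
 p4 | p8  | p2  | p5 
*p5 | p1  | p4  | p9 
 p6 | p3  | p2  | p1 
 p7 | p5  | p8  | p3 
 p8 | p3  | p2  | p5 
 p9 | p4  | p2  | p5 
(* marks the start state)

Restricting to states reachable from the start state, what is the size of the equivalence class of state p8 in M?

Initial partition by acceptance: {p2} | {p1,p3,p4,p5,p6,p7,p8,p9}.
Refine {p1,p3,p4,p5,p6,p7,p8,p9} on symbol b: members go to different blocks, giving {p3,p4,p6,p8,p9} and {p1,p5,p7}.
No further refinement is possible. Final partition (3 blocks): {p2} | {p3,p4,p6,p8,p9} | {p1,p5,p7}.
State p8 belongs to the block {p3,p4,p6,p8,p9}, which has 5 states.

5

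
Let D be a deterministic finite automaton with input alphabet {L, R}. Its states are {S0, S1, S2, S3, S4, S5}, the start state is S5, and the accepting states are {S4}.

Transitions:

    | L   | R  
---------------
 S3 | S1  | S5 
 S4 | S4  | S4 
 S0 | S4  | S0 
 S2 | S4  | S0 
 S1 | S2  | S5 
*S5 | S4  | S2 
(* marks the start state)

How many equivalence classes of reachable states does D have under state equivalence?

2

States {S1,S3} cannot be reached from the start state, so discard them.
P0 = {S4} | {S0,S2,S5}.
The partition is now stable with 2 blocks: {S4} | {S0,S2,S5}.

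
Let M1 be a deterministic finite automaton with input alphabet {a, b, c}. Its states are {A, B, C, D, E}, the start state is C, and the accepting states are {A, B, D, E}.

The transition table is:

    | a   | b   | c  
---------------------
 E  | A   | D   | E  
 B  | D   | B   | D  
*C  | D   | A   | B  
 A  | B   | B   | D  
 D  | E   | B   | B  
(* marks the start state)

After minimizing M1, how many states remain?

Start with accepting vs non-accepting: {A,B,D,E} | {C}.
No further refinement is possible. Final partition (2 blocks): {A,B,D,E} | {C}.

2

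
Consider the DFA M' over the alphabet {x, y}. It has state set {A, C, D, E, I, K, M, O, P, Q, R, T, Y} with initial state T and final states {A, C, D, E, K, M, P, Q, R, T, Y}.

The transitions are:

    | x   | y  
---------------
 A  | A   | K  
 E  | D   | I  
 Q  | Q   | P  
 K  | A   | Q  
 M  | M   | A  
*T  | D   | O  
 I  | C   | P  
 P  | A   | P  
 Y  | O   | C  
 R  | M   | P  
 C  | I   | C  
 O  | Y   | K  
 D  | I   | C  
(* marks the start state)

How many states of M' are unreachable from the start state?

3

Starting at T and following transitions, the reachable set is {A, C, D, I, K, O, P, Q, T, Y}. That leaves E, M, R unreachable — 3 in total.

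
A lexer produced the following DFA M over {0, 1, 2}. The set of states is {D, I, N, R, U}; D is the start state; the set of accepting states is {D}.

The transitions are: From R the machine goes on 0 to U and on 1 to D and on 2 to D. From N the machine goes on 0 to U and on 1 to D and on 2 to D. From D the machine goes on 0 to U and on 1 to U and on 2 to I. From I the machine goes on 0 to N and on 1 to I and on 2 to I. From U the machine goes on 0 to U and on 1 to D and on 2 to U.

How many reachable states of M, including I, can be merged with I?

1

First remove the unreachable states {R}; 4 states remain.
P0 = {D} | {I,N,U}.
On input 1, block {I,N,U} splits into {N,U} and {I}.
Split {N,U} by δ(·,2) → {U} and {N}.
The partition is now stable with 4 blocks: {D} | {U} | {I} | {N}.
State I belongs to the block {I}, which has 1 states.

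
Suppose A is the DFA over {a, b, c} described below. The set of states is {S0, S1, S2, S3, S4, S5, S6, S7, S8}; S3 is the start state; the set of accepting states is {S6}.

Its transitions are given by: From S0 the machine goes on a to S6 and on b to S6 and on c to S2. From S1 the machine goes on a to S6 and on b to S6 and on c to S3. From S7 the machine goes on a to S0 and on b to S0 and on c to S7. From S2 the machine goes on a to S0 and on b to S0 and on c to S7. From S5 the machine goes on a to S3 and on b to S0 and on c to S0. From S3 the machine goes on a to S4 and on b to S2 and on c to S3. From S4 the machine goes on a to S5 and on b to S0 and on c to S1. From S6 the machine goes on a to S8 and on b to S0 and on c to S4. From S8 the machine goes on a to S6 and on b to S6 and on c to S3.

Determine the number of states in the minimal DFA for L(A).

P0 = {S6} | {S0,S1,S2,S3,S4,S5,S7,S8}.
Split {S0,S1,S2,S3,S4,S5,S7,S8} by δ(·,a) → {S2,S3,S4,S5,S7} and {S0,S1,S8}.
On input a, block {S2,S3,S4,S5,S7} splits into {S3,S4,S5} and {S2,S7}.
On input b, block {S3,S4,S5} splits into {S4,S5} and {S3}.
Split {S4,S5} by δ(·,a) → {S4} and {S5}.
Split {S0,S1,S8} by δ(·,c) → {S1,S8} and {S0}.
The partition is now stable with 7 blocks: {S6} | {S4} | {S1,S8} | {S2,S7} | {S3} | {S5} | {S0}.

7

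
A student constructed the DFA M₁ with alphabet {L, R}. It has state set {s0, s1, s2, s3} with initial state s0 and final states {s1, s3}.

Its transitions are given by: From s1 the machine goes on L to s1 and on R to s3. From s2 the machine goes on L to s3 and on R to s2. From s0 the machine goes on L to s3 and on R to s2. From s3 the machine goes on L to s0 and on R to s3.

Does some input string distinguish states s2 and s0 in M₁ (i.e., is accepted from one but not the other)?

No

States {s1} cannot be reached from the start state, so discard them.
Start with accepting vs non-accepting: {s3} | {s0,s2}.
The partition is now stable with 2 blocks: {s3} | {s0,s2}.
s2 and s0 lie in the same block of the stable partition, so they are equivalent — no string distinguishes them.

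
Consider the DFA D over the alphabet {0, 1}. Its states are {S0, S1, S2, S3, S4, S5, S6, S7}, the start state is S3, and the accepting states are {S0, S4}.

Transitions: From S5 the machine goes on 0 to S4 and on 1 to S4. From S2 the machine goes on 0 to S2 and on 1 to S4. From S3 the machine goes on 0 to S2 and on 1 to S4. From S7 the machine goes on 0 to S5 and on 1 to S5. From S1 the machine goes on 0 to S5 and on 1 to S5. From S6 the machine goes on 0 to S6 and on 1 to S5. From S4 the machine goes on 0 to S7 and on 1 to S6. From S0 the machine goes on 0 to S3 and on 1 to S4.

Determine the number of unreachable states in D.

2

BFS from S3 reaches {S2, S3, S4, S5, S6, S7}; the 2 state(s) S0, S1 are never visited.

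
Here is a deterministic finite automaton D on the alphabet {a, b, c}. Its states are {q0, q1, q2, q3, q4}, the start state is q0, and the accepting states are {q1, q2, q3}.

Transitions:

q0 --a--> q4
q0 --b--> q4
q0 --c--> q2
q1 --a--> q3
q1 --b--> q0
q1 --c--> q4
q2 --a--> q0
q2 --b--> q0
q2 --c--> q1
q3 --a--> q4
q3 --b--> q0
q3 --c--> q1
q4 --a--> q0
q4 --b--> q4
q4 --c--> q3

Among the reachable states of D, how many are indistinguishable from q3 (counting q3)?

All states are reachable from the start state.
P0 = {q1,q2,q3} | {q0,q4}.
Refine {q1,q2,q3} on symbol a: members go to different blocks, giving {q2,q3} and {q1}.
The partition is now stable with 3 blocks: {q2,q3} | {q0,q4} | {q1}.
State q3 belongs to the block {q2,q3}, which has 2 states.

2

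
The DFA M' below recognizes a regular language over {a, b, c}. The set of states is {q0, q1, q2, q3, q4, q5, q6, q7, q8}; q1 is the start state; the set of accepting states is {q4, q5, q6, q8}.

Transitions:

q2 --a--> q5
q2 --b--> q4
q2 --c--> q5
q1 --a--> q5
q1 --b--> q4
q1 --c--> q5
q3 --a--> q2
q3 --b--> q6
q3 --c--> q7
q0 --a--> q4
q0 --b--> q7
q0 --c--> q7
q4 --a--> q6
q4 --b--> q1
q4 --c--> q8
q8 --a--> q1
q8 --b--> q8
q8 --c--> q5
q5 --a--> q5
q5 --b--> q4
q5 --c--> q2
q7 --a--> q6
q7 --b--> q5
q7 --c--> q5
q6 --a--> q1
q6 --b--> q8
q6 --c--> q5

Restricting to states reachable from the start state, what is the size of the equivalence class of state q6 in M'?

2

States {q0,q3,q7} cannot be reached from the start state, so discard them.
Start with accepting vs non-accepting: {q4,q5,q6,q8} | {q1,q2}.
On input a, block {q4,q5,q6,q8} splits into {q4,q5} and {q6,q8}.
Refine {q4,q5} on symbol a: members go to different blocks, giving {q4} and {q5}.
Stable partition: {q4} | {q1,q2} | {q6,q8} | {q5} — 4 equivalence classes.
State q6 belongs to the block {q6,q8}, which has 2 states.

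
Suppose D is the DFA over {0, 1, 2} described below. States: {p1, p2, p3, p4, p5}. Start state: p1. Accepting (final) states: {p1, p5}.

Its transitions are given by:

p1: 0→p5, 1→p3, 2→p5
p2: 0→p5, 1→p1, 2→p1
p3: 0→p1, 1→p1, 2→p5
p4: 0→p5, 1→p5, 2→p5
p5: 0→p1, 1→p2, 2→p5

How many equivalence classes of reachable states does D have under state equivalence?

2

First remove the unreachable states {p4}; 4 states remain.
Start with accepting vs non-accepting: {p1,p5} | {p2,p3}.
Stable partition: {p1,p5} | {p2,p3} — 2 equivalence classes.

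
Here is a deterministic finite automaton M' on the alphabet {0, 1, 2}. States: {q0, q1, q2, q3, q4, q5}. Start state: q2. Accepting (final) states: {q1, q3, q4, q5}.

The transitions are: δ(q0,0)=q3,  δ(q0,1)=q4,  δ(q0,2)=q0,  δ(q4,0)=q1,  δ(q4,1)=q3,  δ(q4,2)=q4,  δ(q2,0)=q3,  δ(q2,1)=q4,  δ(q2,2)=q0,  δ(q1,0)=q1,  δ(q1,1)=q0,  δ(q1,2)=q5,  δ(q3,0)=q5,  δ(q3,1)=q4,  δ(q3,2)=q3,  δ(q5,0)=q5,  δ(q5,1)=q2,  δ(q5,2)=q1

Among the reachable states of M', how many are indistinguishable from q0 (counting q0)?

Every state is reachable, so we keep all 6.
P0 = {q1,q3,q4,q5} | {q0,q2}.
Refine {q1,q3,q4,q5} on symbol 1: members go to different blocks, giving {q1,q5} and {q3,q4}.
Stable partition: {q1,q5} | {q0,q2} | {q3,q4} — 3 equivalence classes.
State q0 belongs to the block {q0,q2}, which has 2 states.

2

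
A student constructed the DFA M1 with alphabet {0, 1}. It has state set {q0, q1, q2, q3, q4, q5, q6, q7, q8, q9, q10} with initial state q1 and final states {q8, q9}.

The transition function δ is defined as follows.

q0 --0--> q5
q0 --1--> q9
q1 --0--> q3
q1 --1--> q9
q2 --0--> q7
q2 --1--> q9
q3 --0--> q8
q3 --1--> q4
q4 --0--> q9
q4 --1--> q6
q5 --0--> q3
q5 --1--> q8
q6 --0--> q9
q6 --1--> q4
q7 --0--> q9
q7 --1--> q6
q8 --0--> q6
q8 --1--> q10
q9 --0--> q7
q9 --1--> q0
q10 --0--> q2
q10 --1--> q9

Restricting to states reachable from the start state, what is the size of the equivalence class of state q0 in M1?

2

Every state is reachable, so we keep all 11.
P0 = {q8,q9} | {q0,q1,q2,q3,q4,q5,q6,q7,q10}.
On input 0, block {q0,q1,q2,q3,q4,q5,q6,q7,q10} splits into {q0,q1,q2,q5,q10} and {q3,q4,q6,q7}.
On input 0, block {q0,q1,q2,q5,q10} splits into {q1,q2,q5} and {q0,q10}.
The partition is now stable with 4 blocks: {q8,q9} | {q1,q2,q5} | {q3,q4,q6,q7} | {q0,q10}.
State q0 belongs to the block {q0,q10}, which has 2 states.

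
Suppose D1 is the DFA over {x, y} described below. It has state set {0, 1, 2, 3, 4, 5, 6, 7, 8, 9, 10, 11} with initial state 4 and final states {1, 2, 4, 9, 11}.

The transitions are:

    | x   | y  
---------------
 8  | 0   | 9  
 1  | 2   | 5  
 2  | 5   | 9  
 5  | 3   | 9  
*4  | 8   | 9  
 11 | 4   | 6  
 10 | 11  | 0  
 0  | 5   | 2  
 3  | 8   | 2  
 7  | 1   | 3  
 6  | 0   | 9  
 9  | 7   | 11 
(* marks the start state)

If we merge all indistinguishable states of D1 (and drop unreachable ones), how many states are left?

6

First remove the unreachable states {10}; 11 states remain.
Start with accepting vs non-accepting: {1,2,4,9,11} | {0,3,5,6,7,8}.
Refine {1,2,4,9,11} on symbol x: members go to different blocks, giving {2,4,9} and {1,11}.
Split {2,4,9} by δ(·,y) → {2,4} and {9}.
Split {0,3,5,6,7,8} by δ(·,x) → {0,3,5,6,8} and {7}.
Refine {0,3,5,6,8} on symbol y: members go to different blocks, giving {5,6,8} and {0,3}.
No further refinement is possible. Final partition (6 blocks): {2,4} | {5,6,8} | {1,11} | {9} | {7} | {0,3}.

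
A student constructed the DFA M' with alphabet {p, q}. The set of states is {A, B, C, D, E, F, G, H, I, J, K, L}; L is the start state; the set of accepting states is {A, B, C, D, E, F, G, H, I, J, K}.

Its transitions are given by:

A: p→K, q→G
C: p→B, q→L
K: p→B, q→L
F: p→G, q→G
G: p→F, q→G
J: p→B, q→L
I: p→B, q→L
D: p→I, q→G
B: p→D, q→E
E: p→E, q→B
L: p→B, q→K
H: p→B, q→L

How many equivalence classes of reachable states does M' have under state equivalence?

States {A,C,H,J} cannot be reached from the start state, so discard them.
P0 = {B,D,E,F,G,I,K} | {L}.
On input q, block {B,D,E,F,G,I,K} splits into {B,D,E,F,G} and {I,K}.
Split {B,D,E,F,G} by δ(·,p) → {B,E,F,G} and {D}.
Split {B,E,F,G} by δ(·,p) → {E,F,G} and {B}.
Refine {E,F,G} on symbol q: members go to different blocks, giving {F,G} and {E}.
Stable partition: {F,G} | {L} | {I,K} | {D} | {B} | {E} — 6 equivalence classes.

6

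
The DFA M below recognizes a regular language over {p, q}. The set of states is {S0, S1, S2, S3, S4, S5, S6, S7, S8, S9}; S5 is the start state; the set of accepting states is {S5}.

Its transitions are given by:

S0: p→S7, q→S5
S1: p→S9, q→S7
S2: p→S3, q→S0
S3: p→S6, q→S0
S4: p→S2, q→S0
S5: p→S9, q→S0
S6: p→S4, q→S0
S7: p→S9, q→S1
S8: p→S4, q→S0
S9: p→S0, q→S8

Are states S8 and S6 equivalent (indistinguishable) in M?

Yes

P0 = {S5} | {S0,S1,S2,S3,S4,S6,S7,S8,S9}.
Refine {S0,S1,S2,S3,S4,S6,S7,S8,S9} on symbol q: members go to different blocks, giving {S1,S2,S3,S4,S6,S7,S8,S9} and {S0}.
Split {S1,S2,S3,S4,S6,S7,S8,S9} by δ(·,p) → {S1,S2,S3,S4,S6,S7,S8} and {S9}.
On input p, block {S1,S2,S3,S4,S6,S7,S8} splits into {S2,S3,S4,S6,S8} and {S1,S7}.
The partition is now stable with 5 blocks: {S5} | {S2,S3,S4,S6,S8} | {S0} | {S9} | {S1,S7}.
S8 and S6 lie in the same block of the stable partition, so they are equivalent — no string distinguishes them.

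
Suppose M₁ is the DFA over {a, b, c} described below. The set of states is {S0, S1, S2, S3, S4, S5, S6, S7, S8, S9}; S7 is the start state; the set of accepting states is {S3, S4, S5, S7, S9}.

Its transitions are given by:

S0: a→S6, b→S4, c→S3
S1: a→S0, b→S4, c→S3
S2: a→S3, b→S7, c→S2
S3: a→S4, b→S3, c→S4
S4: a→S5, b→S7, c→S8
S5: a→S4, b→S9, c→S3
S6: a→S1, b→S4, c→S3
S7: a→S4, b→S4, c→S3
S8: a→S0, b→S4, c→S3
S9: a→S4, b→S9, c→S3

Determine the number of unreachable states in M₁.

1

Starting at S7 and following transitions, the reachable set is {S0, S1, S3, S4, S5, S6, S7, S8, S9}. That leaves S2 unreachable — 1 in total.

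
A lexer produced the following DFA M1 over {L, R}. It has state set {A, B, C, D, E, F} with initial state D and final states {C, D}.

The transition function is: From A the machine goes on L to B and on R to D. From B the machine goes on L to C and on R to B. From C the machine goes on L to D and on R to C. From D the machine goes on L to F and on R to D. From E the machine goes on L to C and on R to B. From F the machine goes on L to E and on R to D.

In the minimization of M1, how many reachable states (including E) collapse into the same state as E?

2

States {A} cannot be reached from the start state, so discard them.
Initial partition by acceptance: {C,D} | {B,E,F}.
Split {C,D} by δ(·,L) → {C} and {D}.
Refine {B,E,F} on symbol L: members go to different blocks, giving {B,E} and {F}.
Stable partition: {C} | {B,E} | {D} | {F} — 4 equivalence classes.
State E belongs to the block {B,E}, which has 2 states.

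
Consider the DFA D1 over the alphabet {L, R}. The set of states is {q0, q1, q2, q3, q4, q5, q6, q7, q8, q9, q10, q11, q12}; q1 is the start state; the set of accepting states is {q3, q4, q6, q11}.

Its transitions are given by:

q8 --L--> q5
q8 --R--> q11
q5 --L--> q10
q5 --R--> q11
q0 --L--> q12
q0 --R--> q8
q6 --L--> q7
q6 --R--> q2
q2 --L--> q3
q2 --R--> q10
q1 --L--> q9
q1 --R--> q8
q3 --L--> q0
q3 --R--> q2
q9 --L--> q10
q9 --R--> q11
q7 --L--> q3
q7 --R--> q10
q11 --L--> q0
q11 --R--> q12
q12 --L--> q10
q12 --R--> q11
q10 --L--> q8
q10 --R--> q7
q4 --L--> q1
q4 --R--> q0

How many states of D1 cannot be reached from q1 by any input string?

2

No path from q1 leads to q4, q6; the other 11 states are all reachable.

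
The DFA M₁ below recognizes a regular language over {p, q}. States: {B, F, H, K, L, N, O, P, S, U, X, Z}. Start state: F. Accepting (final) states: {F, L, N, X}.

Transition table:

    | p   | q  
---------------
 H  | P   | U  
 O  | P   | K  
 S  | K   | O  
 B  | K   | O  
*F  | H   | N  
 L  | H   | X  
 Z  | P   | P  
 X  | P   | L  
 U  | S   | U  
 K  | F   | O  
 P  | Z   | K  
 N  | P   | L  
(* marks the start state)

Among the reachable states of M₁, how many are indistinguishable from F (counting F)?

2

Reachable states from the start: {F,H,K,L,N,O,P,S,U,X,Z}. Unreachable: {B} — drop them.
P0 = {F,L,N,X} | {H,K,O,P,S,U,Z}.
Split {H,K,O,P,S,U,Z} by δ(·,p) → {H,O,P,S,U,Z} and {K}.
Refine {H,O,P,S,U,Z} on symbol p: members go to different blocks, giving {H,O,P,U,Z} and {S}.
Refine {H,O,P,U,Z} on symbol p: members go to different blocks, giving {H,O,P,Z} and {U}.
On input q, block {H,O,P,Z} splits into {O,P} and {H} and {Z}.
Split {F,L,N,X} by δ(·,p) → {N,X} and {F,L}.
Split {O,P} by δ(·,p) → {P} and {O}.
No further refinement is possible. Final partition (9 blocks): {N,X} | {P} | {K} | {S} | {U} | {H} | {Z} | {F,L} | {O}.
The equivalence class containing F is {F,L}, of size 2.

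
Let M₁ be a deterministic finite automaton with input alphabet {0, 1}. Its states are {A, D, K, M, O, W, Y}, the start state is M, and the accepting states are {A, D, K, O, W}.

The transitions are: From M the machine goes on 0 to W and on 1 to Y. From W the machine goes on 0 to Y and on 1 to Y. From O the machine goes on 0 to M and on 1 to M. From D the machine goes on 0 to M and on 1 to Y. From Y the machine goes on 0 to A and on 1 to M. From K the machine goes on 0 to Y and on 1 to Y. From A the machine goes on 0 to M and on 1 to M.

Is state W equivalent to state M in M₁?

No

States {D,K,O} cannot be reached from the start state, so discard them.
Start with accepting vs non-accepting: {A,W} | {M,Y}.
Stable partition: {A,W} | {M,Y} — 2 equivalence classes.
W and M end up in different blocks, so they are distinguishable. For instance, the string 'ε' is accepted from only W.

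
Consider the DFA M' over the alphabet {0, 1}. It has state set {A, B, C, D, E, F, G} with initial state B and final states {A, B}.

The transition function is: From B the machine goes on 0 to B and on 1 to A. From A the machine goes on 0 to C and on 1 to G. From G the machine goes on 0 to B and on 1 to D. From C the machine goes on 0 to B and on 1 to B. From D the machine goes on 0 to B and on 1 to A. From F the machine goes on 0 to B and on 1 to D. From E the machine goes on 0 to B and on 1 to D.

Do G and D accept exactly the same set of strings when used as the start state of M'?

No

First remove the unreachable states {E,F}; 5 states remain.
Start with accepting vs non-accepting: {A,B} | {C,D,G}.
Refine {A,B} on symbol 0: members go to different blocks, giving {A} and {B}.
On input 1, block {C,D,G} splits into {C} and {D} and {G}.
The partition is now stable with 5 blocks: {A} | {C} | {B} | {D} | {G}.
G and D end up in different blocks, so they are distinguishable. For instance, the string '1' is accepted from only D.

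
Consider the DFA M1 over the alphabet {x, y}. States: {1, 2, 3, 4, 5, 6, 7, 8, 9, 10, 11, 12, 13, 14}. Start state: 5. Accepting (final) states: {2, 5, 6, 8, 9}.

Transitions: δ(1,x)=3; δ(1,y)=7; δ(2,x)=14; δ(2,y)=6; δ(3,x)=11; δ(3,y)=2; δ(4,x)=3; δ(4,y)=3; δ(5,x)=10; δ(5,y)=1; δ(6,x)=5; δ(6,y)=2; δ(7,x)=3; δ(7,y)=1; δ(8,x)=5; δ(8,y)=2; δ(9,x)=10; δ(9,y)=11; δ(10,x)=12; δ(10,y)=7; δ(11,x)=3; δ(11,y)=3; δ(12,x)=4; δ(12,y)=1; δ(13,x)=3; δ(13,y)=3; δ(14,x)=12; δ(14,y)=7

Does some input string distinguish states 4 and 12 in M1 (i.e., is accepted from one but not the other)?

Yes

States {8,9,13} cannot be reached from the start state, so discard them.
P0 = {2,5,6} | {1,3,4,7,10,11,12,14}.
Split {2,5,6} by δ(·,x) → {2,5} and {6}.
Refine {2,5} on symbol y: members go to different blocks, giving {2} and {5}.
Refine {1,3,4,7,10,11,12,14} on symbol y: members go to different blocks, giving {1,4,7,10,11,12,14} and {3}.
Split {1,4,7,10,11,12,14} by δ(·,x) → {1,4,7,11} and {10,12,14}.
On input y, block {1,4,7,11} splits into {1,7} and {4,11}.
Split {10,12,14} by δ(·,x) → {10,14} and {12}.
No further refinement is possible. Final partition (8 blocks): {2} | {1,7} | {6} | {5} | {3} | {10,14} | {4,11} | {12}.
4 and 12 end up in different blocks, so they are distinguishable. For instance, the string 'xy' is accepted from only 4.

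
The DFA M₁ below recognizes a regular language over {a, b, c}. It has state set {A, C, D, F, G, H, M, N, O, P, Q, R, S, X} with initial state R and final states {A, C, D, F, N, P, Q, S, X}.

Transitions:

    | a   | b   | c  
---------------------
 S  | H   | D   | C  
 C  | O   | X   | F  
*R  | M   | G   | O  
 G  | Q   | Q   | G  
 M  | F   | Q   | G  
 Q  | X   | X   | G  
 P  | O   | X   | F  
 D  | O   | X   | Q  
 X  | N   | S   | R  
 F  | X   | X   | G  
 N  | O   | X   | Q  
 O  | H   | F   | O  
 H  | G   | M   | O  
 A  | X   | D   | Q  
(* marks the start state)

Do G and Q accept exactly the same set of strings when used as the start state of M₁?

States {A,P} cannot be reached from the start state, so discard them.
P0 = {C,D,F,N,Q,S,X} | {G,H,M,O,R}.
On input a, block {C,D,F,N,Q,S,X} splits into {C,D,N,S} and {F,Q,X}.
Refine {C,D,N,S} on symbol b: members go to different blocks, giving {C,D,N} and {S}.
Refine {G,H,M,O,R} on symbol a: members go to different blocks, giving {H,O,R} and {G,M}.
Split {H,O,R} by δ(·,a) → {H,R} and {O}.
On input a, block {F,Q,X} splits into {F,Q} and {X}.
Stable partition: {C,D,N} | {H,R} | {F,Q} | {S} | {G,M} | {O} | {X} — 7 equivalence classes.
G and Q end up in different blocks, so they are distinguishable. For instance, the string 'ε' is accepted from only Q.

No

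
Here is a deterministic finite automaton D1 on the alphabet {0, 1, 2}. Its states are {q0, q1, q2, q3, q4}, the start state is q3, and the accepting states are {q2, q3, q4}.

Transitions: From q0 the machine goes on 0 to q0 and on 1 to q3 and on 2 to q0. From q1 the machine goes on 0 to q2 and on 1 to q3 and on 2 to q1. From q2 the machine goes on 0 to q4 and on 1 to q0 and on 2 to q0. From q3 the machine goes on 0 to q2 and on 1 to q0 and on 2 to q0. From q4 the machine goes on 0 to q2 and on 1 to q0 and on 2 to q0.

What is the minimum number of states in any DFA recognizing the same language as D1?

2

First remove the unreachable states {q1}; 4 states remain.
P0 = {q2,q3,q4} | {q0}.
The partition is now stable with 2 blocks: {q2,q3,q4} | {q0}.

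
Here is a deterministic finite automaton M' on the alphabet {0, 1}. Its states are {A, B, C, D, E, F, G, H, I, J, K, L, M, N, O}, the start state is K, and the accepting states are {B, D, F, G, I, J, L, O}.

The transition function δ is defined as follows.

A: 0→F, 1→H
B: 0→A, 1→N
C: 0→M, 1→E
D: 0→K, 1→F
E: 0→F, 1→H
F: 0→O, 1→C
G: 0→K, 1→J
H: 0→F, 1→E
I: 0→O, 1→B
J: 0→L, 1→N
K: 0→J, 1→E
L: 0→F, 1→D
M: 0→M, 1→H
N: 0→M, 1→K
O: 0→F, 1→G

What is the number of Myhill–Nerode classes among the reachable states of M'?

States {A,B,I} cannot be reached from the start state, so discard them.
Initial partition by acceptance: {D,F,G,J,L,O} | {C,E,H,K,M,N}.
Refine {D,F,G,J,L,O} on symbol 0: members go to different blocks, giving {F,J,L,O} and {D,G}.
Refine {F,J,L,O} on symbol 1: members go to different blocks, giving {F,J} and {L,O}.
On input 0, block {C,E,H,K,M,N} splits into {C,M,N} and {E,H,K}.
No further refinement is possible. Final partition (5 blocks): {F,J} | {C,M,N} | {D,G} | {L,O} | {E,H,K}.

5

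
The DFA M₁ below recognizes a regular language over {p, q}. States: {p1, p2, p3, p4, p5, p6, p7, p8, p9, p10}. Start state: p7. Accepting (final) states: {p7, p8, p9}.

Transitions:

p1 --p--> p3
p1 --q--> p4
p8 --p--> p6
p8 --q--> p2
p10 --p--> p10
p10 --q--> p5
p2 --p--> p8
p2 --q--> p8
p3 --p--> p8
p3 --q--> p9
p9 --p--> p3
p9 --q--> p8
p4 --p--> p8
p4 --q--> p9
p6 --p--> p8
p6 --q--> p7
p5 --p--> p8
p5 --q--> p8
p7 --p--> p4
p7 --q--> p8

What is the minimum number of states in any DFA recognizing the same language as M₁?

States {p1,p5,p10} cannot be reached from the start state, so discard them.
P0 = {p7,p8,p9} | {p2,p3,p4,p6}.
On input q, block {p7,p8,p9} splits into {p7,p9} and {p8}.
Split {p2,p3,p4,p6} by δ(·,q) → {p3,p4,p6} and {p2}.
The partition is now stable with 4 blocks: {p7,p9} | {p3,p4,p6} | {p8} | {p2}.

4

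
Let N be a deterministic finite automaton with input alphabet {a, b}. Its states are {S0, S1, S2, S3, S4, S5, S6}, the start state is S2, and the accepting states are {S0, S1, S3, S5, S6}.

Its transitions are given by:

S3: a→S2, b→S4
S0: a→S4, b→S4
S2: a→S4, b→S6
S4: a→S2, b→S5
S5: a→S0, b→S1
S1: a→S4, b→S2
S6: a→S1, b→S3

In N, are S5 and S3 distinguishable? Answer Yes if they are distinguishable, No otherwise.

Yes

All states are reachable from the start state.
Start with accepting vs non-accepting: {S0,S1,S3,S5,S6} | {S2,S4}.
Split {S0,S1,S3,S5,S6} by δ(·,a) → {S0,S1,S3} and {S5,S6}.
The partition is now stable with 3 blocks: {S0,S1,S3} | {S2,S4} | {S5,S6}.
S5 and S3 end up in different blocks, so they are distinguishable. For instance, the string 'a' is accepted from only S5.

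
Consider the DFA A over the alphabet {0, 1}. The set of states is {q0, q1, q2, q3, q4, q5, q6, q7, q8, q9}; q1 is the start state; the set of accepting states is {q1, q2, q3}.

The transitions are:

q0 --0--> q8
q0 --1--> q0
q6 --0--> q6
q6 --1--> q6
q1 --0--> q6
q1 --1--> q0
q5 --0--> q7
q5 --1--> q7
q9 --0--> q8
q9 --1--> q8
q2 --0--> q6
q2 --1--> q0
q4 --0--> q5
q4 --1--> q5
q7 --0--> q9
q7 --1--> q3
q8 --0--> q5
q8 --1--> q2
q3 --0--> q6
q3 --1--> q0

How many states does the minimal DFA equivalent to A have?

States {q4} cannot be reached from the start state, so discard them.
Initial partition by acceptance: {q1,q2,q3} | {q0,q5,q6,q7,q8,q9}.
Refine {q0,q5,q6,q7,q8,q9} on symbol 1: members go to different blocks, giving {q0,q5,q6,q9} and {q7,q8}.
Split {q0,q5,q6,q9} by δ(·,0) → {q0,q5,q9} and {q6}.
Refine {q0,q5,q9} on symbol 1: members go to different blocks, giving {q5,q9} and {q0}.
The partition is now stable with 5 blocks: {q1,q2,q3} | {q5,q9} | {q7,q8} | {q6} | {q0}.

5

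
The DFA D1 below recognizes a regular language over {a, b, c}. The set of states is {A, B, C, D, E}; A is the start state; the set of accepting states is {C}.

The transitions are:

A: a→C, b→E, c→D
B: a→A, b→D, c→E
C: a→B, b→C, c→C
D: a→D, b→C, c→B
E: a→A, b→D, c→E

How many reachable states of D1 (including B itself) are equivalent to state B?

2

All states are reachable from the start state.
Start with accepting vs non-accepting: {C} | {A,B,D,E}.
Split {A,B,D,E} by δ(·,a) → {B,D,E} and {A}.
Split {B,D,E} by δ(·,a) → {B,E} and {D}.
The partition is now stable with 4 blocks: {C} | {B,E} | {A} | {D}.
State B belongs to the block {B,E}, which has 2 states.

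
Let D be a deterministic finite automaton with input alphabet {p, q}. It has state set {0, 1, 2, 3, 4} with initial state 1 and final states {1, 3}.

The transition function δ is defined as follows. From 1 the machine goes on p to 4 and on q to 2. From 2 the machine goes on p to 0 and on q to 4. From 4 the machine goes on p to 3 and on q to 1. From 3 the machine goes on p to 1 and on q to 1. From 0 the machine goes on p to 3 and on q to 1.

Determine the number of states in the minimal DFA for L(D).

All states are reachable from the start state.
Initial partition by acceptance: {1,3} | {0,2,4}.
Refine {1,3} on symbol p: members go to different blocks, giving {1} and {3}.
On input p, block {0,2,4} splits into {0,4} and {2}.
The partition is now stable with 4 blocks: {1} | {0,4} | {3} | {2}.

4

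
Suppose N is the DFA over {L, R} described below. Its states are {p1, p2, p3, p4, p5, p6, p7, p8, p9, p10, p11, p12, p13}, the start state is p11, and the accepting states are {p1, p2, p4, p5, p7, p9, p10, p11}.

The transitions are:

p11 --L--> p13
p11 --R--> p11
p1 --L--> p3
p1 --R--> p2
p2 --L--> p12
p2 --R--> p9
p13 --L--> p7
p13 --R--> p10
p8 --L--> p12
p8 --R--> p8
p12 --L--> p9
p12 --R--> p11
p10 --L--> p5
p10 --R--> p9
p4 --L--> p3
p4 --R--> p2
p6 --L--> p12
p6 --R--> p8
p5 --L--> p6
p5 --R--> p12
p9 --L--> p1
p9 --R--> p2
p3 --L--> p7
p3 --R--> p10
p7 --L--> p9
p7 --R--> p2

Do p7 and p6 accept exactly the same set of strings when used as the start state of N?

No

States {p4} cannot be reached from the start state, so discard them.
P0 = {p1,p2,p5,p7,p9,p10,p11} | {p3,p6,p8,p12,p13}.
Split {p1,p2,p5,p7,p9,p10,p11} by δ(·,L) → {p1,p2,p5,p11} and {p7,p9,p10}.
Refine {p1,p2,p5,p11} on symbol R: members go to different blocks, giving {p1,p11} and {p2} and {p5}.
Refine {p1,p11} on symbol R: members go to different blocks, giving {p1} and {p11}.
On input L, block {p3,p6,p8,p12,p13} splits into {p3,p12,p13} and {p6,p8}.
On input R, block {p3,p12,p13} splits into {p3,p13} and {p12}.
Refine {p7,p9,p10} on symbol L: members go to different blocks, giving {p7} and {p9} and {p10}.
The partition is now stable with 10 blocks: {p1} | {p3,p13} | {p7} | {p2} | {p5} | {p11} | {p6,p8} | {p12} | {p9} | {p10}.
p7 and p6 end up in different blocks, so they are distinguishable. For instance, the string 'ε' is accepted from only p7.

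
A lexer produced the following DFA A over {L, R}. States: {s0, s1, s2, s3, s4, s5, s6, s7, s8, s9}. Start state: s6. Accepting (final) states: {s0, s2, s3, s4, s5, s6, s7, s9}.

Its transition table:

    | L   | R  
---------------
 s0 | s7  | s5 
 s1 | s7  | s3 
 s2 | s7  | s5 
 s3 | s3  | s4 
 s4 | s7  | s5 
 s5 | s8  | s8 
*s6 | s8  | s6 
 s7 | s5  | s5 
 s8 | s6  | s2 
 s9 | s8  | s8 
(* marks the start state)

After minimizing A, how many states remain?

5

Reachable states from the start: {s2,s5,s6,s7,s8}. Unreachable: {s0,s1,s3,s4,s9} — drop them.
P0 = {s2,s5,s6,s7} | {s8}.
On input L, block {s2,s5,s6,s7} splits into {s2,s7} and {s5,s6}.
Split {s2,s7} by δ(·,L) → {s2} and {s7}.
Split {s5,s6} by δ(·,R) → {s5} and {s6}.
Stable partition: {s2} | {s8} | {s5} | {s7} | {s6} — 5 equivalence classes.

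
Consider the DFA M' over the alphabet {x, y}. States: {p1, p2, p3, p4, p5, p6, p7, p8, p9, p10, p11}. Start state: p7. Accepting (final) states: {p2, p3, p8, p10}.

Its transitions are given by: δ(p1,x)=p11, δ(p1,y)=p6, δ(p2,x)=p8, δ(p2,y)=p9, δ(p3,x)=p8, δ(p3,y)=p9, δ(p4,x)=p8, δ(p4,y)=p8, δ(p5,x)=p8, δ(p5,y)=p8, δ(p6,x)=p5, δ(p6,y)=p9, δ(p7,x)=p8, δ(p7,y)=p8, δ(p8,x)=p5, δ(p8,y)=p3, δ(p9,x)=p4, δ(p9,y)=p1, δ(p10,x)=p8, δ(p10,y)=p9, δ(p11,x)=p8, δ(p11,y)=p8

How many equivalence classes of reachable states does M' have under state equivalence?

States {p2,p10} cannot be reached from the start state, so discard them.
Start with accepting vs non-accepting: {p3,p8} | {p1,p4,p5,p6,p7,p9,p11}.
On input x, block {p3,p8} splits into {p3} and {p8}.
Refine {p1,p4,p5,p6,p7,p9,p11} on symbol x: members go to different blocks, giving {p4,p5,p7,p11} and {p1,p6,p9}.
The partition is now stable with 4 blocks: {p3} | {p4,p5,p7,p11} | {p8} | {p1,p6,p9}.

4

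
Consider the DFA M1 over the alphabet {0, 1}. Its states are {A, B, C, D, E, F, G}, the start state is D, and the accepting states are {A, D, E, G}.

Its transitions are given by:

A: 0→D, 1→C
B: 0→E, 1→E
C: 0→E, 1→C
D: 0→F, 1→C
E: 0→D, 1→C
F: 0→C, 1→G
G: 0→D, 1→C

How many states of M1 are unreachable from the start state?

Starting at D and following transitions, the reachable set is {C, D, E, F, G}. That leaves A, B unreachable — 2 in total.

2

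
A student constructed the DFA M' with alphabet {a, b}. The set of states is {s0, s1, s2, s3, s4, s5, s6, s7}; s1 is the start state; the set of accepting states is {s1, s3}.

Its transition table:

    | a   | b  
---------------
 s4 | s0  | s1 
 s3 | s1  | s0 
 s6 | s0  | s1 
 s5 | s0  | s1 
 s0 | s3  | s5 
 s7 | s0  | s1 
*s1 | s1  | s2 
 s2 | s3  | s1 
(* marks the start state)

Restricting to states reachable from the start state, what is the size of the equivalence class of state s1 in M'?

Reachable states from the start: {s0,s1,s2,s3,s5}. Unreachable: {s4,s6,s7} — drop them.
P0 = {s1,s3} | {s0,s2,s5}.
Split {s0,s2,s5} by δ(·,a) → {s0,s2} and {s5}.
Split {s0,s2} by δ(·,b) → {s0} and {s2}.
Refine {s1,s3} on symbol b: members go to different blocks, giving {s1} and {s3}.
Stable partition: {s1} | {s0} | {s5} | {s2} | {s3} — 5 equivalence classes.
The equivalence class containing s1 is {s1}, of size 1.

1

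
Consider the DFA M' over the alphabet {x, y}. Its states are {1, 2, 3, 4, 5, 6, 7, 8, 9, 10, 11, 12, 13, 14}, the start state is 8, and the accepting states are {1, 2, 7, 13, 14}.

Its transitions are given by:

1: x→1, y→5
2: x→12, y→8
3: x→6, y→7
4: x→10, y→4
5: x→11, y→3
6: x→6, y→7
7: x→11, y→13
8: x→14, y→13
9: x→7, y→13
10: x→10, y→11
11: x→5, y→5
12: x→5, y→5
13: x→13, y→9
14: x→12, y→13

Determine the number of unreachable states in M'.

4

No path from 8 leads to 1, 2, 4, 10; the other 10 states are all reachable.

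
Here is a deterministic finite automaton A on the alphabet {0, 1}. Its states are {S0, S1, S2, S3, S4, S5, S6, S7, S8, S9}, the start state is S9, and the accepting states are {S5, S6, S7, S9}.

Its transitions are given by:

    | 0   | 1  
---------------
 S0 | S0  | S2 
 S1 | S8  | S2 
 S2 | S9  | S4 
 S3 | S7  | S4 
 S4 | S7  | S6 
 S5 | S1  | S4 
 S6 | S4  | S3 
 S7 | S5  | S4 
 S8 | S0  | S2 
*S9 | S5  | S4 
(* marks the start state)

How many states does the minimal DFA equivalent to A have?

6

All states are reachable from the start state.
Start with accepting vs non-accepting: {S5,S6,S7,S9} | {S0,S1,S2,S3,S4,S8}.
Refine {S5,S6,S7,S9} on symbol 0: members go to different blocks, giving {S5,S6} and {S7,S9}.
On input 0, block {S0,S1,S2,S3,S4,S8} splits into {S0,S1,S8} and {S2,S3,S4}.
On input 0, block {S5,S6} splits into {S5} and {S6}.
Refine {S2,S3,S4} on symbol 1: members go to different blocks, giving {S2,S3} and {S4}.
No further refinement is possible. Final partition (6 blocks): {S5} | {S0,S1,S8} | {S7,S9} | {S2,S3} | {S6} | {S4}.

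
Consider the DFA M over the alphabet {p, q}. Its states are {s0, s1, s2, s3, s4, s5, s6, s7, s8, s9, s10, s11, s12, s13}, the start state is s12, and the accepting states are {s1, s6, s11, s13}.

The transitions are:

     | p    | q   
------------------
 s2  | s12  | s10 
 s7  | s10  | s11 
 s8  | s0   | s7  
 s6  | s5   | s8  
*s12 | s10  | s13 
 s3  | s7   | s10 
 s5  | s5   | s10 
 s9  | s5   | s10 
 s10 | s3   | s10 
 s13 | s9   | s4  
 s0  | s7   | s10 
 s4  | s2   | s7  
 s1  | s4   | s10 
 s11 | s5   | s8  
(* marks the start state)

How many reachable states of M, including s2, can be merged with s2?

3

Reachable states from the start: {s0,s2,s3,s4,s5,s7,s8,s9,s10,s11,s12,s13}. Unreachable: {s1,s6} — drop them.
Initial partition by acceptance: {s11,s13} | {s0,s2,s3,s4,s5,s7,s8,s9,s10,s12}.
Refine {s0,s2,s3,s4,s5,s7,s8,s9,s10,s12} on symbol q: members go to different blocks, giving {s0,s2,s3,s4,s5,s8,s9,s10} and {s7,s12}.
Refine {s0,s2,s3,s4,s5,s8,s9,s10} on symbol p: members go to different blocks, giving {s4,s5,s8,s9,s10} and {s0,s2,s3}.
On input p, block {s4,s5,s8,s9,s10} splits into {s4,s8,s10} and {s5,s9}.
Refine {s4,s8,s10} on symbol q: members go to different blocks, giving {s4,s8} and {s10}.
Stable partition: {s11,s13} | {s4,s8} | {s7,s12} | {s0,s2,s3} | {s5,s9} | {s10} — 6 equivalence classes.
The equivalence class containing s2 is {s0,s2,s3}, of size 3.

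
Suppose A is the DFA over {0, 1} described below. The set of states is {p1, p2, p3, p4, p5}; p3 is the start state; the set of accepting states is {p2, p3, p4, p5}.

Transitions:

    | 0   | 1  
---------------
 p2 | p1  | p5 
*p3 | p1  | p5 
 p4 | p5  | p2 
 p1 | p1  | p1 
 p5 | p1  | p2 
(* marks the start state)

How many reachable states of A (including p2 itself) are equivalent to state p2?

States {p4} cannot be reached from the start state, so discard them.
Start with accepting vs non-accepting: {p2,p3,p5} | {p1}.
No further refinement is possible. Final partition (2 blocks): {p2,p3,p5} | {p1}.
The equivalence class containing p2 is {p2,p3,p5}, of size 3.

3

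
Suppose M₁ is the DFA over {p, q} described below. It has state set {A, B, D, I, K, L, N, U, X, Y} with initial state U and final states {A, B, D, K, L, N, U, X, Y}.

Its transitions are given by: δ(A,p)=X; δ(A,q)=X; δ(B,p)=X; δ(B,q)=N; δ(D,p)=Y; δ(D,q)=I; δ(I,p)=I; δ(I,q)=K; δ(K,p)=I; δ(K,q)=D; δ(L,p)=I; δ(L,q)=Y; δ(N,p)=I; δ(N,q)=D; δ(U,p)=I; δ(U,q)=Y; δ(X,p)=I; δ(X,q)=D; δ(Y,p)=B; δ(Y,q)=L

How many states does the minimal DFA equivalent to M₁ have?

States {A} cannot be reached from the start state, so discard them.
Initial partition by acceptance: {B,D,K,L,N,U,X,Y} | {I}.
Refine {B,D,K,L,N,U,X,Y} on symbol p: members go to different blocks, giving {K,L,N,U,X} and {B,D,Y}.
On input p, block {B,D,Y} splits into {D,Y} and {B}.
Split {D,Y} by δ(·,p) → {D} and {Y}.
Split {K,L,N,U,X} by δ(·,q) → {K,N,X} and {L,U}.
The partition is now stable with 6 blocks: {K,N,X} | {I} | {D} | {B} | {Y} | {L,U}.

6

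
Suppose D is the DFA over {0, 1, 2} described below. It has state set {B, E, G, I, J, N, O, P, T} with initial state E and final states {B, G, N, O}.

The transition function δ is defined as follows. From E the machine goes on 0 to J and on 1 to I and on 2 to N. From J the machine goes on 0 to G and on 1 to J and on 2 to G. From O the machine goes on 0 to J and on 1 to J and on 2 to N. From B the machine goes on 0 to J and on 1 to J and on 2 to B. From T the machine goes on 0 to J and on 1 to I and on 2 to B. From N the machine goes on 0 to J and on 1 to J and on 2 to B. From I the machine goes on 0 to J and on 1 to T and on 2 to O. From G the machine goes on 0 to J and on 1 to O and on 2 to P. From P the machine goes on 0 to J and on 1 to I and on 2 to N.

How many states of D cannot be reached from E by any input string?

0

Every one of the 9 states is reachable from E.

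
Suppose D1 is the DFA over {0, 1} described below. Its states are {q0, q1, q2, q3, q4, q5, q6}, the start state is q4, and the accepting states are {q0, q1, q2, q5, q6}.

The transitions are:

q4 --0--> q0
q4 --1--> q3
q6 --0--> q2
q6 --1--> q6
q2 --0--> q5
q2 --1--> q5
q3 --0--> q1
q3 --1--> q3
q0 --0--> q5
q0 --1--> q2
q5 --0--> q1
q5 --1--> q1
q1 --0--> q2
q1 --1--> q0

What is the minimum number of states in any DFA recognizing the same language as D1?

2

Reachable states from the start: {q0,q1,q2,q3,q4,q5}. Unreachable: {q6} — drop them.
P0 = {q0,q1,q2,q5} | {q3,q4}.
No further refinement is possible. Final partition (2 blocks): {q0,q1,q2,q5} | {q3,q4}.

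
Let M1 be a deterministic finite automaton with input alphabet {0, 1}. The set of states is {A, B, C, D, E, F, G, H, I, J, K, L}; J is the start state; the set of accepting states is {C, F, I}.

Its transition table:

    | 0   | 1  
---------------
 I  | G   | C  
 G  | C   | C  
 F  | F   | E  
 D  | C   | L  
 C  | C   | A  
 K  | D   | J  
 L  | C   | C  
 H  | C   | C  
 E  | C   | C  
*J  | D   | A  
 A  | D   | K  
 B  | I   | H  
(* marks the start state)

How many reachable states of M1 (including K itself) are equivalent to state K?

First remove the unreachable states {B,E,F,G,H,I}; 6 states remain.
Initial partition by acceptance: {C} | {A,D,J,K,L}.
On input 0, block {A,D,J,K,L} splits into {A,J,K} and {D,L}.
Refine {D,L} on symbol 1: members go to different blocks, giving {D} and {L}.
The partition is now stable with 4 blocks: {C} | {A,J,K} | {D} | {L}.
State K belongs to the block {A,J,K}, which has 3 states.

3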